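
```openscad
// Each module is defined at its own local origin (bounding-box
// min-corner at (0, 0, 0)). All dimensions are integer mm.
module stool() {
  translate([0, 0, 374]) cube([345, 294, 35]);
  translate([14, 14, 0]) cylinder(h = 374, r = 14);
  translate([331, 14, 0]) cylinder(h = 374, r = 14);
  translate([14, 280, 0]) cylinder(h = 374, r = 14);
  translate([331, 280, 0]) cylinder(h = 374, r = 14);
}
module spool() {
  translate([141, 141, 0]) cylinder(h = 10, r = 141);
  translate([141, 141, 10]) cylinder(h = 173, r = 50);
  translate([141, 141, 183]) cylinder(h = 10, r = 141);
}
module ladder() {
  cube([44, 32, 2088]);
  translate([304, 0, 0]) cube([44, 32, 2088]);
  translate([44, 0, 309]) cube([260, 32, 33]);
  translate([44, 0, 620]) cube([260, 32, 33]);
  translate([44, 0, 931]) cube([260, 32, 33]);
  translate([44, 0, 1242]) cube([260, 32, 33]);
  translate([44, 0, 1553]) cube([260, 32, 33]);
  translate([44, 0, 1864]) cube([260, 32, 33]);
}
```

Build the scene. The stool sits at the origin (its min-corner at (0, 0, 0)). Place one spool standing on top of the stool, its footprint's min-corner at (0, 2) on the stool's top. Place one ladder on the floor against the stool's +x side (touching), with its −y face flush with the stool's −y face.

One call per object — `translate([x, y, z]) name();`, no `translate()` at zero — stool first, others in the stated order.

stool();
translate([0, 2, 409]) spool();
translate([345, 0, 0]) ladder();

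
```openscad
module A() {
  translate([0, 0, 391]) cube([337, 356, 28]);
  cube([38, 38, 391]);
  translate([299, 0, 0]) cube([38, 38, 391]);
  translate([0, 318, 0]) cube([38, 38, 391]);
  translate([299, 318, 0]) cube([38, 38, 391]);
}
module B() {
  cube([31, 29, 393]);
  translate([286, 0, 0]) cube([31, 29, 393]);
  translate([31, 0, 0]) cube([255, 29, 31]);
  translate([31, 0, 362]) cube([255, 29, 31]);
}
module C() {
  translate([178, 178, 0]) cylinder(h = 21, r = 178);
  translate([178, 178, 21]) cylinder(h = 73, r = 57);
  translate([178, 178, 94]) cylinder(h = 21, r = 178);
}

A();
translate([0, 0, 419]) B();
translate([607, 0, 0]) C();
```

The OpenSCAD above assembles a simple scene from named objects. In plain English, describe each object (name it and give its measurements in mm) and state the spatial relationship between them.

A is a four-legged stool. The seat is a 337×356×28 mm slab whose top surface is at z = 419 mm; four square legs, each 38×38 mm in cross-section, run from the floor (z = 0) to the underside of the seat, each flush with a corner of the seat.

B is a rectangular picture frame lying in the x–z plane (depth along y). The opening is 255 mm wide (x) by 331 mm tall (z), surrounded by a border 31 mm wide on all four sides. The frame is 29 mm deep and is made of two full-height vertical stiles with two horizontal rails fitted between them.

C is a spool: two coaxial disc flanges of radius 178 mm and thickness 21 mm, joined by a core cylinder of radius 57 mm and height 73 mm. The lower flange rests on z = 0 and the three cylinders share a vertical axis.

The picture frame is on top of the stool. The spool is on the floor beside the stool on its +x side.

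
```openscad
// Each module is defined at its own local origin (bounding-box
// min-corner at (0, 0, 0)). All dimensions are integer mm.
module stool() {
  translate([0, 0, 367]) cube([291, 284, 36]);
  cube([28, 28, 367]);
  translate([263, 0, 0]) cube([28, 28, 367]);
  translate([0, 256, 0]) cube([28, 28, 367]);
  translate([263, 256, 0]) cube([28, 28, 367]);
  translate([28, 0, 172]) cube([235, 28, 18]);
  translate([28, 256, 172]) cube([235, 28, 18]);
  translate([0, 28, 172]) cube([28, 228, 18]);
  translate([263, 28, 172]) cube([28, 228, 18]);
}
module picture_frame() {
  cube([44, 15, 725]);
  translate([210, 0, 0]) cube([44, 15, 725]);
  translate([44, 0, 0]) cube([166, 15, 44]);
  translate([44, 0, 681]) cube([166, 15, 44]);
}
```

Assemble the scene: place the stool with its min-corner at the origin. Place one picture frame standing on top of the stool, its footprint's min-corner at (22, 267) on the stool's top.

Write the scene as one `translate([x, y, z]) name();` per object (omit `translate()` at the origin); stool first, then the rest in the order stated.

stool();
translate([22, 267, 403]) picture_frame();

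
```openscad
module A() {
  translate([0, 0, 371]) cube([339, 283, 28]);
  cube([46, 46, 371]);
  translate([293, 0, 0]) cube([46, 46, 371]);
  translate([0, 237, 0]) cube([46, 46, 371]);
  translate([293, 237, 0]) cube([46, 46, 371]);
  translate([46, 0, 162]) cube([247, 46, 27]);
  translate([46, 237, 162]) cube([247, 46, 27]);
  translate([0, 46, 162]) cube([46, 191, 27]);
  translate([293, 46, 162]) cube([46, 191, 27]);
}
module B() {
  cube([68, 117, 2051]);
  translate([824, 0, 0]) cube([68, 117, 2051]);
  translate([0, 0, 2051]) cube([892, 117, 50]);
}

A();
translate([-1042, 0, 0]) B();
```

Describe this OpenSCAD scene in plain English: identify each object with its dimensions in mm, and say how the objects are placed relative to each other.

A is a four-legged stool. The seat is a 339×283×28 mm slab whose top surface is at z = 399 mm; four square legs, each 46×46 mm in cross-section, run from the floor (z = 0) to the underside of the seat, each flush with a corner of the seat. Four stretchers, 46 mm wide and 27 mm tall, connect adjacent legs with their undersides at z = 162 mm, each running between the inner faces of the legs it joins and aligned with the legs' outer faces on the other axis.

B is a door frame. The clear opening is 756 mm wide and 2051 mm high. Two 68 mm wide jambs, 117 mm deep, stand either side of the opening from the floor to the top of the opening. A 50 mm thick head sits across the top of both jambs, spanning the full outside width of the frame.

The door frame is on the floor beside the stool on its −x side.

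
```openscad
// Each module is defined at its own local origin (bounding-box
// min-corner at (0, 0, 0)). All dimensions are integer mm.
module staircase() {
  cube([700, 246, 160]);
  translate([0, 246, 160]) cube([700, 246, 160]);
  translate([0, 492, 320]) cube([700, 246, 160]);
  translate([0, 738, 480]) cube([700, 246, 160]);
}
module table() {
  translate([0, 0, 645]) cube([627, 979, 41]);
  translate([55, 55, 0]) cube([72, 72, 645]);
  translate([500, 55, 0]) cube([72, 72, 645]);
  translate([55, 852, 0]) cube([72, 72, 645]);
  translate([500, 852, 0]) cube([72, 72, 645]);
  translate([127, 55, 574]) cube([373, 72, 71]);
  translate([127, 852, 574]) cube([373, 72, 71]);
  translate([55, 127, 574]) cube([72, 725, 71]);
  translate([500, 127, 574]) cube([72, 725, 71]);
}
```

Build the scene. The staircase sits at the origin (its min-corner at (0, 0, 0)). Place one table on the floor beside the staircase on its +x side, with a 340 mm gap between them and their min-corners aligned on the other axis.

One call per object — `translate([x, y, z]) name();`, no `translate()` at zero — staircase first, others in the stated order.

staircase();
translate([1040, 0, 0]) table();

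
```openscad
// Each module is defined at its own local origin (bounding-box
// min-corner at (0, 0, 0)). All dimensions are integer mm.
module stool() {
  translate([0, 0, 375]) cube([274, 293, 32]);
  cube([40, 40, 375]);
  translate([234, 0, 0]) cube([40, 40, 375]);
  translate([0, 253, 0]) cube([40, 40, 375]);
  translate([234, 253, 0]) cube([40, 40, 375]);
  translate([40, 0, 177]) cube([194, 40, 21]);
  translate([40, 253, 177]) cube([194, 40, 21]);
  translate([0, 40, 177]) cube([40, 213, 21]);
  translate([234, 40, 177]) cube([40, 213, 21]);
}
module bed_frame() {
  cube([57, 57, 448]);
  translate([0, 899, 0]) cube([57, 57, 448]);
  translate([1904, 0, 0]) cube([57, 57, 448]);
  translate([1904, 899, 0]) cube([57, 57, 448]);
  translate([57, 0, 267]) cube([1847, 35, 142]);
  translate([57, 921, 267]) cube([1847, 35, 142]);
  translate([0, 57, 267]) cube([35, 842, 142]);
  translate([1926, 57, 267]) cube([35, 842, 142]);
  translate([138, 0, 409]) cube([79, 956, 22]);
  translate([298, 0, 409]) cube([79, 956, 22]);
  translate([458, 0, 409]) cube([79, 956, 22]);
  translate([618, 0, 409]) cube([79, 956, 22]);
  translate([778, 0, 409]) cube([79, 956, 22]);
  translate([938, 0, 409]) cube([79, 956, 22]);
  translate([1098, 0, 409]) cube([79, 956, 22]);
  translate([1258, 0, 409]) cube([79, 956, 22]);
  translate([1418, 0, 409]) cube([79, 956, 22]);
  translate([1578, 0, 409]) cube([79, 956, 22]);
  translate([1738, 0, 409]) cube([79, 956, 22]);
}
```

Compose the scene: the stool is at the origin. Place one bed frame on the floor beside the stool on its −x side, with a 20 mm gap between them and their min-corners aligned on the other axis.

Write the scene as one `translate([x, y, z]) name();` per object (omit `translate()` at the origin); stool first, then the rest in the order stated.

stool();
translate([-1981, 0, 0]) bed_frame();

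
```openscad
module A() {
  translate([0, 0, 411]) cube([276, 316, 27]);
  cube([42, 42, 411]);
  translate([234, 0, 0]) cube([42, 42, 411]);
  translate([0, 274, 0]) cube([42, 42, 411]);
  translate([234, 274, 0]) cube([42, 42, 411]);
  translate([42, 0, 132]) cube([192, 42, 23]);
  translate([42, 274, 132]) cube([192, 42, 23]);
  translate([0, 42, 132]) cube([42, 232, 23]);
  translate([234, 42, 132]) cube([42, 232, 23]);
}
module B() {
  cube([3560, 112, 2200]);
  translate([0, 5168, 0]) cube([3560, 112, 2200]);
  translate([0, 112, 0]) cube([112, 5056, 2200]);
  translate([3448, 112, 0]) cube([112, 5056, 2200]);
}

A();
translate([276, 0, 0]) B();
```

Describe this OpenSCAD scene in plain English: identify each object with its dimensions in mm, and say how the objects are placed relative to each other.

A is a four-legged stool. The seat is 276×316 mm, 27 mm thick, top at z = 438 mm. It stands on four square legs, each 42×42 mm in cross-section, from z = 0 to the seat underside, each flush with a corner of the seat. Four stretchers, 42 mm wide and 23 mm tall, connect adjacent legs with their undersides at z = 132 mm, each running between the inner faces of the legs it joins and aligned with the legs' outer faces on the other axis.

B is the wall frame of a small rectangular building: four walls, each 2200 mm tall and 112 mm thick, enclosing a footprint 3560 mm (x) by 5280 mm (y) outside-to-outside, with no floor or roof. The front and back walls (the −y and +y sides) span the full width; the two side walls fit between them.

The house frame is against the stool's +x side, with their −y faces flush.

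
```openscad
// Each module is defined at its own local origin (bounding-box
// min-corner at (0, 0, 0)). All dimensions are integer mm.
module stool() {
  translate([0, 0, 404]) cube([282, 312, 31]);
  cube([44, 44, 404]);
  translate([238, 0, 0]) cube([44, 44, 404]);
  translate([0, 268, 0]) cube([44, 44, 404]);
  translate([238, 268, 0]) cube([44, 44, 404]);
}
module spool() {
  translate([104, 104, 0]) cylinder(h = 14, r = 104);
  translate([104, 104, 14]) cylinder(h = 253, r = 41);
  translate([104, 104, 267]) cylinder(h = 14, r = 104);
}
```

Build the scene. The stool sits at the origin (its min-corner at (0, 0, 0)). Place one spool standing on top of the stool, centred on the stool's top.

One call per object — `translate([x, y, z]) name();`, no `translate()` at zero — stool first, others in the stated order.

stool();
translate([37, 52, 435]) spool();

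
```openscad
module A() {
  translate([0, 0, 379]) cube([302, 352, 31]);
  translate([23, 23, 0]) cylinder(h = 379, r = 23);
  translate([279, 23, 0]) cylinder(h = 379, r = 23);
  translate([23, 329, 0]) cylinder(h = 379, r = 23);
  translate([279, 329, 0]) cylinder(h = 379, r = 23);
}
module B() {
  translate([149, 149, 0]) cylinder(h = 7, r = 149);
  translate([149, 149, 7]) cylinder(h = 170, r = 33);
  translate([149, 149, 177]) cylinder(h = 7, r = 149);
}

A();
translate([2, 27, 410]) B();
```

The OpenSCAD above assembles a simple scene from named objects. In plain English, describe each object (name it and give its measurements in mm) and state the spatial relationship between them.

A is a simple wooden stool: a rectangular seat 302 mm (x) by 352 mm (y), 31 mm thick, top face at z = 410 mm, on four round legs, each 46 mm in diameter. The legs rest on z = 0, each leg's axis is inset half a diameter from the nearest pair of seat edges (so the leg's bounding box is flush with the corner).

B is a spool: two coaxial disc flanges of radius 149 mm and thickness 7 mm, joined by a core cylinder of radius 33 mm and height 170 mm. The lower flange rests on z = 0 and the three cylinders share a vertical axis.

The spool is on top of the stool, centred.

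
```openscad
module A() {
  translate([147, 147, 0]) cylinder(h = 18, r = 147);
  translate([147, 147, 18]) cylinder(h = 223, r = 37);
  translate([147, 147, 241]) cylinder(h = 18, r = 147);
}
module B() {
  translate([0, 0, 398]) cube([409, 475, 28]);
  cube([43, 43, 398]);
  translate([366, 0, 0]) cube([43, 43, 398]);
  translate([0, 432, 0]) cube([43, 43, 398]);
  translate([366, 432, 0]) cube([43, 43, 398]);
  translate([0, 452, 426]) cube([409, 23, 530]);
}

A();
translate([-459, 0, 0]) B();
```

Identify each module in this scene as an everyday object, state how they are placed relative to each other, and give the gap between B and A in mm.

The chair's nearest face is 50 mm from the spool's −x face.

A is a spool. B is a chair. The chair is on the floor beside the spool on its −x side. The gap between the chair and the spool is 50 mm.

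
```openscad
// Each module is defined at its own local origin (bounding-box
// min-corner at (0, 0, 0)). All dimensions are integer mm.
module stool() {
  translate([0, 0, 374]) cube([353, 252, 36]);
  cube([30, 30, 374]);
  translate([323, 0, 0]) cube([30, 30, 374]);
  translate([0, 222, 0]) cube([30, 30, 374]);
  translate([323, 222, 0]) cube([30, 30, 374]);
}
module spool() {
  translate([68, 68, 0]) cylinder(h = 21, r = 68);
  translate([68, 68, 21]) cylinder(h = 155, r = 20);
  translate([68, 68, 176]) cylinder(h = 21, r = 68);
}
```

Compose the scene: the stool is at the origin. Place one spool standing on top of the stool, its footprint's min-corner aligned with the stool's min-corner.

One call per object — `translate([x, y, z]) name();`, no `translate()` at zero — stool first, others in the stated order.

stool();
translate([0, 0, 410]) spool();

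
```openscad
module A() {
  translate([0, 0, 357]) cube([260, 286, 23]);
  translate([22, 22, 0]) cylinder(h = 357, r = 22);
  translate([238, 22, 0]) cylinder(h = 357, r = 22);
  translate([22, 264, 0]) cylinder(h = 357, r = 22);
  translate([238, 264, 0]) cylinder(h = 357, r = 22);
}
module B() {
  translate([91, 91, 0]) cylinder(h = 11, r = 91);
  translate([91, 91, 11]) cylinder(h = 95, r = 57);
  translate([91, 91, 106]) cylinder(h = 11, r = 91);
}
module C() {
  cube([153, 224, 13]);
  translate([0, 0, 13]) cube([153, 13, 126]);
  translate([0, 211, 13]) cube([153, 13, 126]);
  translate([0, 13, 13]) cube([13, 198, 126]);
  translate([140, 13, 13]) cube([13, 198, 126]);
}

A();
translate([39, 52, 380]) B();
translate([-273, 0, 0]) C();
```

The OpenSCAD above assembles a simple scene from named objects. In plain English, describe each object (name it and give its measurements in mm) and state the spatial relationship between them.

A is a four-legged stool. The seat is a 260×286×23 mm slab whose top surface is at z = 380 mm; four round legs, each 44 mm in diameter, run from the floor (z = 0) to the underside of the seat, each leg's axis is inset half a diameter from the nearest pair of seat edges (so the leg's bounding box is flush with the corner).

B is a spool: two coaxial disc flanges of radius 91 mm and thickness 11 mm, joined by a core cylinder of radius 57 mm and height 95 mm. The lower flange rests on z = 0 and the three cylinders share a vertical axis.

C is an open-topped rectangular box: outside dimensions 153×224×139 mm, with a uniform wall and base thickness of 13 mm. The base is a full 153×224 slab on the floor; four walls sit on top of the base. The front and back walls (the −y and +y sides) span the full width; the two side walls fit between them.

The spool is on top of the stool, centred. The open box is on the floor beside the stool on its −x side.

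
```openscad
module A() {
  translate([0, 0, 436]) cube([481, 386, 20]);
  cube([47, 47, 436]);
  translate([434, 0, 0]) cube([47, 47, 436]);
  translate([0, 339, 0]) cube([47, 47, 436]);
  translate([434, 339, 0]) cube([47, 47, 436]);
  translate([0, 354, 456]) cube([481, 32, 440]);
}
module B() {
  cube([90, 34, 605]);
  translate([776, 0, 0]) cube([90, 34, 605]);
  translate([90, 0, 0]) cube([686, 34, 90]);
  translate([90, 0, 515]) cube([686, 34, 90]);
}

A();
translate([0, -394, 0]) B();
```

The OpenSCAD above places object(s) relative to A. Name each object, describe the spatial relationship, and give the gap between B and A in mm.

The picture frame's nearest face is 360 mm from the chair's −y face.

A is a chair. B is a picture frame. The picture frame is on the floor beside the chair on its −y side. The gap between the picture frame and the chair is 360 mm.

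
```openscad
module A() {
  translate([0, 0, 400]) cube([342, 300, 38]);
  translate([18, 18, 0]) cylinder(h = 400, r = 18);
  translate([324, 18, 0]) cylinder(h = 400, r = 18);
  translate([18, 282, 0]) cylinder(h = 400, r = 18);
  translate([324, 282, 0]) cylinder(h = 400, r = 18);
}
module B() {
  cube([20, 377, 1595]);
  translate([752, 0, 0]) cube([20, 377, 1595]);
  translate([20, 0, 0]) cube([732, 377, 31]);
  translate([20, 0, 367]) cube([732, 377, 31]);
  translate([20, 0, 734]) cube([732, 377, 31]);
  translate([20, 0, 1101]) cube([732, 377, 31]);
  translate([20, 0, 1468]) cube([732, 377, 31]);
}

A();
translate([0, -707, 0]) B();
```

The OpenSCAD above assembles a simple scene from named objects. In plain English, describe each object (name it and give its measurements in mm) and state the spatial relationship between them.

A is a four-legged stool. The seat is a 342×300×38 mm slab whose top surface is at z = 438 mm; four round legs, each 36 mm in diameter, run from the floor (z = 0) to the underside of the seat, each leg's axis is inset half a diameter from the nearest pair of seat edges (so the leg's bounding box is flush with the corner).

B is an open bookshelf. Two side panels, each 20 mm thick, 377 mm deep and 1595 mm tall, stand 772 mm apart (outside-to-outside). Between them sit 5 shelves, each 31 mm thick and 377 mm deep, spanning the full gap between the sides. The bottom shelf rests on the floor (its underside at z = 0) and the clear gap between one shelf's top and the next shelf's underside is 336 mm.

The bookshelf is on the floor beside the stool on its −y side.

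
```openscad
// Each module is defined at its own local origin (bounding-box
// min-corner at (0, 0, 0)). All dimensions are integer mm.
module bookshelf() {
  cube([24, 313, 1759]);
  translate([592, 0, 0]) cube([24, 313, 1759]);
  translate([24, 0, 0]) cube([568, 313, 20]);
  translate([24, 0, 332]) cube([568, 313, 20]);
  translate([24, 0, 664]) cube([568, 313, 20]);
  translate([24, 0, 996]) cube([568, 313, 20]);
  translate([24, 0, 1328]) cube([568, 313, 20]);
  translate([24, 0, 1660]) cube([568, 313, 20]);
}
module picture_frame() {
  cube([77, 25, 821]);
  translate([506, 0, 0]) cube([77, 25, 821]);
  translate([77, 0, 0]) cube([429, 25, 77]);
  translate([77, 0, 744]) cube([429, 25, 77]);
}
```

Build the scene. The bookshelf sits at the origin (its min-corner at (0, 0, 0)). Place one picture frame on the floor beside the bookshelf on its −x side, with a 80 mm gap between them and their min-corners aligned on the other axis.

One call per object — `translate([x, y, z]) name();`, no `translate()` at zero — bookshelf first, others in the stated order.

bookshelf();
translate([-663, 0, 0]) picture_frame();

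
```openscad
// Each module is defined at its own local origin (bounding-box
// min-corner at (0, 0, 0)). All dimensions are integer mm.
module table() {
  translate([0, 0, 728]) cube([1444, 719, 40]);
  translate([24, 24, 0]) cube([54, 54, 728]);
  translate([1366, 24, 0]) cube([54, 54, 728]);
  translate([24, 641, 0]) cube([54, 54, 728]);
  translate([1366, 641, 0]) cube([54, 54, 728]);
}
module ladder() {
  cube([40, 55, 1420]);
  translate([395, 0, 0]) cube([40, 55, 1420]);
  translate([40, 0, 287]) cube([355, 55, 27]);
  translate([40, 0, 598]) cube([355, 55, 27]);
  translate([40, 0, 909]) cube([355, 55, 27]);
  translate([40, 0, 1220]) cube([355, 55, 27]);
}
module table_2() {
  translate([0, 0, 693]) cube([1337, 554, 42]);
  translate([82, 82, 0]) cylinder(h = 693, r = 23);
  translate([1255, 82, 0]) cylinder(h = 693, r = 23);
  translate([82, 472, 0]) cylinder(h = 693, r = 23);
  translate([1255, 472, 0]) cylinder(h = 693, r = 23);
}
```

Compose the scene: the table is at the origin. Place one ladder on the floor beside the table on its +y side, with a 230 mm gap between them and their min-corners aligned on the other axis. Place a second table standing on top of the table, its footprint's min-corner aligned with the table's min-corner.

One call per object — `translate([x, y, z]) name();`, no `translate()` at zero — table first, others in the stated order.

table();
translate([0, 949, 0]) ladder();
translate([0, 0, 768]) table_2();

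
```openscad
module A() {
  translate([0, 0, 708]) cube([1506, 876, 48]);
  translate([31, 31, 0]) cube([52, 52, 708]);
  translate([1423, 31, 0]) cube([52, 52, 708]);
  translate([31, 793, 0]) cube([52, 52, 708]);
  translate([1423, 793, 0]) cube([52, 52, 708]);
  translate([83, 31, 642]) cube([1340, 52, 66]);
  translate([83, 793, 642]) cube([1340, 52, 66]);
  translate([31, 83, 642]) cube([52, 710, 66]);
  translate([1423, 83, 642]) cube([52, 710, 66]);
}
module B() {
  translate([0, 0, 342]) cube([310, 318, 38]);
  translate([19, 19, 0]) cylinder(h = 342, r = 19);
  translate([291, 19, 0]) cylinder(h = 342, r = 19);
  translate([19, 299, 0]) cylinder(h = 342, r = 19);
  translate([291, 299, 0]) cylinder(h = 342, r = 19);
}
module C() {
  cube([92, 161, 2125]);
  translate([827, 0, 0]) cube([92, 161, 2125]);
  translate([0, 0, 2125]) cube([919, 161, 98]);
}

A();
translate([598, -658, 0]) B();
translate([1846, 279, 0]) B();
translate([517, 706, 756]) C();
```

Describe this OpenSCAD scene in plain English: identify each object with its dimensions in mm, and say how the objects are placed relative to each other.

A is a table: top 1506 mm (x) × 876 mm (y), 48 mm thick, upper face at z = 756 mm, on four 52×52 mm square legs, each inset 31 mm from the nearest pair of top edges, running from z = 0 to the bottom of the top. Four apron rails, 52 mm thick and 66 mm tall, run between adjacent legs with their top edges flush with the underside of the top and their outer faces flush with the legs' outer faces.

B is a simple wooden stool: a rectangular seat 310 mm (x) by 318 mm (y), 38 mm thick, top face at z = 380 mm, on four round legs, each 38 mm in diameter. The legs rest on z = 0, each leg's axis is inset half a diameter from the nearest pair of seat edges (so the leg's bounding box is flush with the corner).

C is a door frame. The clear opening is 735 mm wide and 2125 mm high. Two 92 mm wide jambs, 161 mm deep, stand either side of the opening from the floor to the top of the opening. A 98 mm thick head sits across the top of both jambs, spanning the full outside width of the frame.

Two stools sit around the table at the −y, +x sides. The door frame is on top of the table.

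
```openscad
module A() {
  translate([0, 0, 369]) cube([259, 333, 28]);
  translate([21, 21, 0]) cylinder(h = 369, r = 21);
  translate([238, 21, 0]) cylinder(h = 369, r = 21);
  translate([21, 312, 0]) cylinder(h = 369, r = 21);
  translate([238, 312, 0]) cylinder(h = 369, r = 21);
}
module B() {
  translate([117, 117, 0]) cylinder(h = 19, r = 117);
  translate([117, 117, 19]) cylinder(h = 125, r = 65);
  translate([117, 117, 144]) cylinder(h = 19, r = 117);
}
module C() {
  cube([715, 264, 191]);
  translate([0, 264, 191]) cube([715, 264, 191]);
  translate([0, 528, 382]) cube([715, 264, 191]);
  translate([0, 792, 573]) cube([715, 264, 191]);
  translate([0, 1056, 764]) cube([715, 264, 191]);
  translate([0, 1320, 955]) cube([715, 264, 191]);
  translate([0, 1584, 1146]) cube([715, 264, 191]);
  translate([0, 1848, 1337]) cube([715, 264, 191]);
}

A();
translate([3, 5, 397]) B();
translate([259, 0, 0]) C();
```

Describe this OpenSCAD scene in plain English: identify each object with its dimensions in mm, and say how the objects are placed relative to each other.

A is a four-legged stool. The seat is a 259×333×28 mm slab whose top surface is at z = 397 mm; four round legs, each 42 mm in diameter, run from the floor (z = 0) to the underside of the seat, each leg's axis is inset half a diameter from the nearest pair of seat edges (so the leg's bounding box is flush with the corner).

B is a spool: two coaxial disc flanges of radius 117 mm and thickness 19 mm, joined by a core cylinder of radius 65 mm and height 125 mm. The lower flange rests on z = 0 and the three cylinders share a vertical axis.

C is a straight staircase of 8 solid steps. Each step is 715 mm wide (x), 264 mm deep (y, the going) and 191 mm tall (the rise). The first step rests on the floor; each subsequent step sits one going further in +y and one rise higher in +z, directly behind and above the previous step with no overlap.

The spool is on top of the stool. The staircase is against the stool's +x side, with their −y faces flush.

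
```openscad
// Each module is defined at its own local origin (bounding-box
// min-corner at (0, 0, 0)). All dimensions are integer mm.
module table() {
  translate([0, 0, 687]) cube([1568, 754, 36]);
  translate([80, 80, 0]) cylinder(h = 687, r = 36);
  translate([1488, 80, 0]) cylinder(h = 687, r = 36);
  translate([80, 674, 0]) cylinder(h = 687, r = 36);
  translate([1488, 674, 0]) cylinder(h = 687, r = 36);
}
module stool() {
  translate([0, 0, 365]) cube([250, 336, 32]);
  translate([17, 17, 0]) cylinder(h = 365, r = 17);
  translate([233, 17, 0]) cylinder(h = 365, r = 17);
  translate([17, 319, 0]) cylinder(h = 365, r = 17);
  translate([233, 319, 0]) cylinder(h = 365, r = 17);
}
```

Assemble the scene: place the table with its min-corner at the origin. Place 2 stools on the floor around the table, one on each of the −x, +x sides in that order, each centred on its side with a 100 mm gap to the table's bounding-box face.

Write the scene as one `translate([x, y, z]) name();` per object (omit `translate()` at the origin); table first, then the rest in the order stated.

table();
translate([-350, 209, 0]) stool();
translate([1668, 209, 0]) stool();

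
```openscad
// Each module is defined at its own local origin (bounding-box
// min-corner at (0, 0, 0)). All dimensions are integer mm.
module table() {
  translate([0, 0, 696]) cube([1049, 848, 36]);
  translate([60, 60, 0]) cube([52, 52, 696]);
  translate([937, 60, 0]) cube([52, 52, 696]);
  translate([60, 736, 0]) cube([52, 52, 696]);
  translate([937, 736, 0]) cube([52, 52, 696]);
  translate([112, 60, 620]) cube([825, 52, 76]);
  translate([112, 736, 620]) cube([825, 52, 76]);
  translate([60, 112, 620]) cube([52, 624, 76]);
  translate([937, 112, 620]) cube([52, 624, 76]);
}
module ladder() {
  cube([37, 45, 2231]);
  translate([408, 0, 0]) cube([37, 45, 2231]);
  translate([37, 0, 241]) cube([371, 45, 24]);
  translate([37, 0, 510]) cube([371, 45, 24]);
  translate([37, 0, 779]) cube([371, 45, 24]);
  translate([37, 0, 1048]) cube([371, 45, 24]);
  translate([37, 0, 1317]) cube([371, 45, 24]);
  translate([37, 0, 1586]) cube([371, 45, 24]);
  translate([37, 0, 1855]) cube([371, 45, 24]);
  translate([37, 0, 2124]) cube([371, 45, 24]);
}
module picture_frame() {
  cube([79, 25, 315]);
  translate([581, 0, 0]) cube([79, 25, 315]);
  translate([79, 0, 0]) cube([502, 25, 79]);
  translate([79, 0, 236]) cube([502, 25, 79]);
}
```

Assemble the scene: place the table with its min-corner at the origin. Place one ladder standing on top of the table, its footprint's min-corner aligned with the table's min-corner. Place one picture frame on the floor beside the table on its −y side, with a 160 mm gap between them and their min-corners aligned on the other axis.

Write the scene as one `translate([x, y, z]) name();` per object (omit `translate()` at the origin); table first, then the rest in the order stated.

table();
translate([0, 0, 732]) ladder();
translate([0, -185, 0]) picture_frame();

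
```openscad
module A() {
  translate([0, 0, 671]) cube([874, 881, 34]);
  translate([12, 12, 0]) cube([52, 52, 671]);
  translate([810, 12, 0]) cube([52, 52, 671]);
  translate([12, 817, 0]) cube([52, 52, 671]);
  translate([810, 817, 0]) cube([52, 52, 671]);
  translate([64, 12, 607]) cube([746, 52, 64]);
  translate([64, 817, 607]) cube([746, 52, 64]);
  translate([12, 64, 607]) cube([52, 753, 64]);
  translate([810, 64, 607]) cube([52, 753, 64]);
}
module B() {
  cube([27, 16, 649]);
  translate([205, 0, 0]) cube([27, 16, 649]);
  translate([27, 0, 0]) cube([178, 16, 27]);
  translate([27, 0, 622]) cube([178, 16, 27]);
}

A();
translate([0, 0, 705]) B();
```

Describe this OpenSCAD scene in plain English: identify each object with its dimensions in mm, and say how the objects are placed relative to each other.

A is a rectangular dining table. The top is 874×881×34 mm with its upper surface at z = 705 mm. It stands on four 52×52 mm square legs, each inset 12 mm from the nearest pair of top edges, running from the floor to the underside of the top. Four apron rails, 52 mm thick and 64 mm tall, run between adjacent legs with their top edges flush with the underside of the top and their outer faces flush with the legs' outer faces.

B is a picture frame with a 178×595 mm rectangular opening (x by z) and a uniform 27 mm border on every side. Frame depth is 16 mm along y. It is built from two vertical stiles running the full outside height and two horizontal rails spanning the gap between the stiles.

The picture frame is on top of the table.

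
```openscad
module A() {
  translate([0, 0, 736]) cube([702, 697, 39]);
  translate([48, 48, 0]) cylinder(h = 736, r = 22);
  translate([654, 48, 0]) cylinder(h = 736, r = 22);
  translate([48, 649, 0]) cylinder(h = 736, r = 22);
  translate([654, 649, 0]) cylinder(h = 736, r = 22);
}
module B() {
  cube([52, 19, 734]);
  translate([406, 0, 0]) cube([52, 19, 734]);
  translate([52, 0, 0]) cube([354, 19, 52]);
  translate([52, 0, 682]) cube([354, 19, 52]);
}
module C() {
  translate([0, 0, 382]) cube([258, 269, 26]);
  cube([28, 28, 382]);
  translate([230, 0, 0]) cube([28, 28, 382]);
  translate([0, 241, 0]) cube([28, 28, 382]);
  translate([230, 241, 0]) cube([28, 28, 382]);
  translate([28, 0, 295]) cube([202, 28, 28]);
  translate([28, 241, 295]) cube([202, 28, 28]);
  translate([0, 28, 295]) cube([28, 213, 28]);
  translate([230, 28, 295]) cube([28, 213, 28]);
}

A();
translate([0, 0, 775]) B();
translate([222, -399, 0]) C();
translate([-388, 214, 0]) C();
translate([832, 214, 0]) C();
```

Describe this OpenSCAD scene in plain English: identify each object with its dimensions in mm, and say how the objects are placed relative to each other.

A is a table with a 702×697 mm rectangular top, 39 mm thick, top surface at z = 775 mm, supported by four round legs of 44 mm diameter, each leg's bounding box inset 26 mm from the nearest pair of top edges, running from the floor.

B is a rectangular picture frame lying in the x–z plane (depth along y). The opening is 354 mm wide (x) by 630 mm tall (z), surrounded by a border 52 mm wide on all four sides. The frame is 19 mm deep and is made of two full-height vertical stiles with two horizontal rails fitted between them.

C is a four-legged stool. The seat is 258×269 mm, 26 mm thick, top at z = 408 mm. It stands on four square legs, each 28×28 mm in cross-section, from z = 0 to the seat underside, each flush with a corner of the seat. Four stretchers, 28 mm wide and 28 mm tall, connect adjacent legs with their undersides at z = 295 mm, each running between the inner faces of the legs it joins and aligned with the legs' outer faces on the other axis.

The picture frame is on top of the table. Three stools sit around the table at the −y, −x, +x sides.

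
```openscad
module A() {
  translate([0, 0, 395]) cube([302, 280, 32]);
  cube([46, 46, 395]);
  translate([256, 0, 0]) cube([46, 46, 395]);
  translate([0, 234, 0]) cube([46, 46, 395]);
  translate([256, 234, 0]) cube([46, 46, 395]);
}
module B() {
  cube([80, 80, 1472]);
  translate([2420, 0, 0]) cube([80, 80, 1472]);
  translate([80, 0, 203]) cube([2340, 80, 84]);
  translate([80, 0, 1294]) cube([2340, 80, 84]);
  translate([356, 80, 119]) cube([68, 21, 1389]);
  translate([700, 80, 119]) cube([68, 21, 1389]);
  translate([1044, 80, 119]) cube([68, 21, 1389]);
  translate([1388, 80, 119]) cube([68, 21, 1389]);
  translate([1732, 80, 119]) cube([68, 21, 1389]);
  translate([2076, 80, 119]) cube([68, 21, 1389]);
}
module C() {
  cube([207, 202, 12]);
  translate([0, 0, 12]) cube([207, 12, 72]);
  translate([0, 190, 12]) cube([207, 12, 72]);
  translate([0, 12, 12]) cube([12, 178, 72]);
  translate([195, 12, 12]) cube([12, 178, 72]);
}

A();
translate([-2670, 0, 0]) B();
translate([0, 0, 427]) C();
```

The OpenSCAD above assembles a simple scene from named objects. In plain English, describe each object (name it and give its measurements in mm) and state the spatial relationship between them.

A is a four-legged stool. The seat is 302×280 mm, 32 mm thick, top at z = 427 mm. It stands on four square legs, each 46×46 mm in cross-section, from z = 0 to the seat underside, each flush with a corner of the seat.

B is a fence section. Two 80×80 mm posts, 1472 mm tall, stand on the floor with a clear span of 2340 mm between their inner faces. Two horizontal rails of 80×84 mm section span the gap between the posts with their undersides at z = 203 mm and z = 1294 mm, flush with the posts' −y face. 6 pickets, each 68 mm wide, 21 mm thick and 1389 mm tall, are fixed to the +y face of the rails with their bottoms at z = 119 mm, evenly spaced across the span with equal gaps (rounded down to the nearest mm) at the −x end and between each pair — any rounding remainder accumulates at the +x end.

C is an open storage box with external size 207×202×84 mm and wall thickness 12 mm (the base is also 12 mm thick). The base covers the whole footprint; the four walls stand on the base, with the y-facing walls full-width and the x-facing walls fitting between their inner faces.

The fence section is on the floor beside the stool on its −x side. The open box is on top of the stool.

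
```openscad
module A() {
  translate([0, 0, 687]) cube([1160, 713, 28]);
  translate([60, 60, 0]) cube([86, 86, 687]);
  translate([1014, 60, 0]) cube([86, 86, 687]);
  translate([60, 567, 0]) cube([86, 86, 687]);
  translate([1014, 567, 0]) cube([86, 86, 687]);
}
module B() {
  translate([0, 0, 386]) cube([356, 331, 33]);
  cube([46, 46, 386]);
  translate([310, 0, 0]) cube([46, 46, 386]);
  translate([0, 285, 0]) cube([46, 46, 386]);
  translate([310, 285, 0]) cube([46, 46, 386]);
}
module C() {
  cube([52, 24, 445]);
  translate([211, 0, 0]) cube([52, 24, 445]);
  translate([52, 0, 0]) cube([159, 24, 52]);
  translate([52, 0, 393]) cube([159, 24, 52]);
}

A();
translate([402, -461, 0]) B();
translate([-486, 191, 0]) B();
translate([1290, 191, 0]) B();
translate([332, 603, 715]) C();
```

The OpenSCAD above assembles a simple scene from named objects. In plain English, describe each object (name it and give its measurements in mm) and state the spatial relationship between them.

A is a rectangular dining table. The top is 1160×713×28 mm with its upper surface at z = 715 mm. It stands on four 86×86 mm square legs, each inset 60 mm from the nearest pair of top edges, running from the floor to the underside of the top.

B is a four-legged stool. The seat is 356×331 mm, 33 mm thick, top at z = 419 mm. It stands on four square legs, each 46×46 mm in cross-section, from z = 0 to the seat underside, each flush with a corner of the seat.

C is a rectangular picture frame lying in the x–z plane (depth along y). The opening is 159 mm wide (x) by 341 mm tall (z), surrounded by a border 52 mm wide on all four sides. The frame is 24 mm deep and is made of two full-height vertical stiles with two horizontal rails fitted between them.

Three stools sit around the table at the −y, −x, +x sides. The picture frame is on top of the table.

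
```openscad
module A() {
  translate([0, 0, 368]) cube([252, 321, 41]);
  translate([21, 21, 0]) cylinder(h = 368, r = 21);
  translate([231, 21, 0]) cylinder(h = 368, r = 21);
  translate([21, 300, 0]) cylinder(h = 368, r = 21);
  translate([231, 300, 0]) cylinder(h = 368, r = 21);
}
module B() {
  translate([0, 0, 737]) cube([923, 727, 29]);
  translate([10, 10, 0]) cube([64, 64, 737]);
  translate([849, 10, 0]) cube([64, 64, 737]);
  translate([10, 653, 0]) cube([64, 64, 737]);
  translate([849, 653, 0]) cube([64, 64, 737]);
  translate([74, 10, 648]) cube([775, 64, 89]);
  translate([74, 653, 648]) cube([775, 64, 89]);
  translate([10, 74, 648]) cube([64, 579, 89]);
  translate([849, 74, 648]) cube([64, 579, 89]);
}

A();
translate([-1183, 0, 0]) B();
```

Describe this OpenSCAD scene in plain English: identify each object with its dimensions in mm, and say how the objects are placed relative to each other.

A is a four-legged stool. The seat is a 252×321×41 mm slab whose top surface is at z = 409 mm; four round legs, each 42 mm in diameter, run from the floor (z = 0) to the underside of the seat, each leg's axis is inset half a diameter from the nearest pair of seat edges (so the leg's bounding box is flush with the corner).

B is a table: top 923 mm (x) × 727 mm (y), 29 mm thick, upper face at z = 766 mm, on four 64×64 mm square legs, each inset 10 mm from the nearest pair of top edges, running from z = 0 to the bottom of the top. Four apron rails, 64 mm thick and 89 mm tall, run between adjacent legs with their top edges flush with the underside of the top and their outer faces flush with the legs' outer faces.

The table is on the floor beside the stool on its −x side.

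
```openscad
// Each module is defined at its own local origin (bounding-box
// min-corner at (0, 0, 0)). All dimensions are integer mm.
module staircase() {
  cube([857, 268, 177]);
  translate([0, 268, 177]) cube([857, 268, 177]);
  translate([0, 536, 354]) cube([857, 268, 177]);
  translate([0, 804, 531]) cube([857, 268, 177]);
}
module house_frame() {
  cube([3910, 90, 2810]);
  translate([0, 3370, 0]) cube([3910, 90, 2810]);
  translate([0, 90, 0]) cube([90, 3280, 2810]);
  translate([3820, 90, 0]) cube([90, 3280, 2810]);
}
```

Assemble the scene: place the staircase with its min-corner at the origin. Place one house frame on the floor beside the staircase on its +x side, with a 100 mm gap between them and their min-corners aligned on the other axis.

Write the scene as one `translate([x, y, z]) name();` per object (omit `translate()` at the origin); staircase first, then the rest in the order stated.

staircase();
translate([957, 0, 0]) house_frame();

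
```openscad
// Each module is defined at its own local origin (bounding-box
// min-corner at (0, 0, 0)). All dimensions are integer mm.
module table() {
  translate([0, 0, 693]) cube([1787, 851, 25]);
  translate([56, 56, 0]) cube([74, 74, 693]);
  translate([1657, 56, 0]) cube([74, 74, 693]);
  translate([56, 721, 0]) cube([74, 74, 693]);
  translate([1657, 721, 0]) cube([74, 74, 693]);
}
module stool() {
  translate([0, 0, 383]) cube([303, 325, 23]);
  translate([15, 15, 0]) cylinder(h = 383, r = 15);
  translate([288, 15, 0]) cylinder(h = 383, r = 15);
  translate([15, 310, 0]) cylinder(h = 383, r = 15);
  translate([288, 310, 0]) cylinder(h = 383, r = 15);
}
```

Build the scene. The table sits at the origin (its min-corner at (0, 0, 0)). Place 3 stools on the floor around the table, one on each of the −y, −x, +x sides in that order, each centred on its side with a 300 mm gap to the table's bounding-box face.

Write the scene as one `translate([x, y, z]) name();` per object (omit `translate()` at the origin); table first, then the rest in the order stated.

table();
translate([742, -625, 0]) stool();
translate([-603, 263, 0]) stool();
translate([2087, 263, 0]) stool();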